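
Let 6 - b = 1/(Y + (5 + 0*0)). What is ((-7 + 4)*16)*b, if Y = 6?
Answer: -3120/11 ≈ -283.64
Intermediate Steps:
b = 65/11 (b = 6 - 1/(6 + (5 + 0*0)) = 6 - 1/(6 + (5 + 0)) = 6 - 1/(6 + 5) = 6 - 1/11 = 65/11 ≈ 5.9091)
((-7 + 4)*16)*b = ((-7 + 4)*16)*(65/11) = -3*16*(65/11) = -48*65/11 = -3120/11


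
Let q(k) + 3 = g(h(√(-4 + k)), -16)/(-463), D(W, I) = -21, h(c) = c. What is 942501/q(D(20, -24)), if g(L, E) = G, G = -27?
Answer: -145459321/454 ≈ -3.2040e+5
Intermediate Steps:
g(L, E) = -27
q(k) = -1362/463 (q(k) = -3 - 27/(-463) = -3 - 27*(-1/463) = -3 + 27/463 = -1362/463)
942501/q(D(20, -24)) = 942501/(-1362/463) = 942501*(-463/1362) = -145459321/454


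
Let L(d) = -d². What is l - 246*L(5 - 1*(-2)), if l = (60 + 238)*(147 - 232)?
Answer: -13276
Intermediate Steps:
l = -25330 (l = 298*(-85) = -25330)
l - 246*L(5 - 1*(-2)) = -25330 - (-246)*(5 - 1*(-2))² = -25330 - (-246)*(5 + 2)² = -25330 - (-246)*7² = -25330 - (-246)*49 = -25330 - 246*(-49) = -25330 + 12054 = -13276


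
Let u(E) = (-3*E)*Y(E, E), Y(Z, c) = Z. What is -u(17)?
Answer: 867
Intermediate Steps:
u(E) = -3*E² (u(E) = (-3*E)*E = -3*E²)
-u(17) = -(-3)*17² = -(-3)*289 = -1*(-867) = 867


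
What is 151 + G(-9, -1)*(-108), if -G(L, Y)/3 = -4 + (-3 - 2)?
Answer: -2765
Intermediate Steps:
G(L, Y) = 27 (G(L, Y) = -3*(-4 + (-3 - 2)) = -3*(-4 - 5) = -3*(-9) = 27)
151 + G(-9, -1)*(-108) = 151 + 27*(-108) = 151 - 2916 = -2765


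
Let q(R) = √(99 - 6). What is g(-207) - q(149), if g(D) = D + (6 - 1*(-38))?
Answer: -163 - √93 ≈ -172.64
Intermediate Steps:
g(D) = 44 + D (g(D) = D + (6 + 38) = D + 44 = 44 + D)
q(R) = √93
g(-207) - q(149) = (44 - 207) - √93 = -163 - √93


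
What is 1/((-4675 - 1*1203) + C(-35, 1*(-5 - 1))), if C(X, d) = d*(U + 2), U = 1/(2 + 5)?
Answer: -7/41236 ≈ -0.00016975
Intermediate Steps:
U = ⅐ (U = 1/7 = ⅐ ≈ 0.14286)
C(X, d) = 15*d/7 (C(X, d) = d*(⅐ + 2) = d*(15/7) = 15*d/7)
1/((-4675 - 1*1203) + C(-35, 1*(-5 - 1))) = 1/((-4675 - 1*1203) + 15*(1*(-5 - 1))/7) = 1/((-4675 - 1203) + 15*(1*(-6))/7) = 1/(-5878 + (15/7)*(-6)) = 1/(-5878 - 90/7) = 1/(-41236/7) = -7/41236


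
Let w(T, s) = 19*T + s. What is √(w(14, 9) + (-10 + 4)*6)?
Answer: √239 ≈ 15.460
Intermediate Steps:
w(T, s) = s + 19*T
√(w(14, 9) + (-10 + 4)*6) = √((9 + 19*14) + (-10 + 4)*6) = √((9 + 266) - 6*6) = √(275 - 36) = √239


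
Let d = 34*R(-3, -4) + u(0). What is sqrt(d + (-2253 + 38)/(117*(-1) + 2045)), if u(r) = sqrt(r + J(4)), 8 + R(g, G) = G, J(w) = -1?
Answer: sqrt(-380220398 + 929296*I)/964 ≈ 0.024719 + 20.227*I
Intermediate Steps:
R(g, G) = -8 + G
u(r) = sqrt(-1 + r) (u(r) = sqrt(r - 1) = sqrt(-1 + r))
d = -408 + I (d = 34*(-8 - 4) + sqrt(-1 + 0) = 34*(-12) + sqrt(-1) = -408 + I ≈ -408.0 + 1.0*I)
sqrt(d + (-2253 + 38)/(117*(-1) + 2045)) = sqrt((-408 + I) + (-2253 + 38)/(117*(-1) + 2045)) = sqrt((-408 + I) - 2215/(-117 + 2045)) = sqrt((-408 + I) - 2215/1928) = sqrt(-788839/1928 + I)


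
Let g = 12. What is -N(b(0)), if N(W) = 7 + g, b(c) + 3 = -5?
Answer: -19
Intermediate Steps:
b(c) = -8 (b(c) = -3 - 5 = -8)
N(W) = 19 (N(W) = 7 + 12 = 19)
-N(b(0)) = -1*19 = -19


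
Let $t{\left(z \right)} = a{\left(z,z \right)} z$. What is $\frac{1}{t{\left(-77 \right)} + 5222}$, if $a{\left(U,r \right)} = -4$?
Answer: $\frac{1}{5530} \approx 0.00018083$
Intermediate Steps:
$t{\left(z \right)} = - 4 z$
$\frac{1}{t{\left(-77 \right)} + 5222} = \frac{1}{\left(-4\right) \left(-77\right) + 5222} = \frac{1}{308 + 5222} = \frac{1}{5530}$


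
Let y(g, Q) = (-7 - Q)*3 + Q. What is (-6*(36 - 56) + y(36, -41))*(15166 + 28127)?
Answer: 7836033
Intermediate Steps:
y(g, Q) = -21 - 2*Q (y(g, Q) = (-21 - 3*Q) + Q = -21 - 2*Q)
(-6*(36 - 56) + y(36, -41))*(15166 + 28127) = (-6*(36 - 56) + (-21 - 2*(-41)))*(15166 + 28127) = (-6*(-20) + (-21 + 82))*43293 = (120 + 61)*43293 = 181*43293 = 7836033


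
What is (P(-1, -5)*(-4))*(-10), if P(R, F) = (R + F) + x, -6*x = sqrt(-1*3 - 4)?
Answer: -240 - 20*I*sqrt(7)/3 ≈ -240.0 - 17.638*I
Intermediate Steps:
x = -I*sqrt(7)/6 (x = -sqrt(-1*3 - 4)/6 = -sqrt(-3 - 4)/6 = -I*sqrt(7)/6 ≈ -0.44096*I)
P(R, F) = F + R - I*sqrt(7)/6 (P(R, F) = (R + F) - I*sqrt(7)/6 = (F + R) - I*sqrt(7)/6 = F + R - I*sqrt(7)/6)
(P(-1, -5)*(-4))*(-10) = ((-5 - 1 - I*sqrt(7)/6)*(-4))*(-10) = ((-6 - I*sqrt(7)/6)*(-4))*(-10) = (24 + 2*I*sqrt(7)/3)*(-10) = -240 - 20*I*sqrt(7)/3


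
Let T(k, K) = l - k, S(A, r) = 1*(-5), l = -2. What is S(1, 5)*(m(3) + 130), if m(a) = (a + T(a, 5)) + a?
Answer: -655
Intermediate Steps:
S(A, r) = -5
T(k, K) = -2 - k
m(a) = -2 + a (m(a) = (a + (-2 - a)) + a = -2 + a)
S(1, 5)*(m(3) + 130) = -5*((-2 + 3) + 130) = -5*(1 + 130) = -5*131 = -655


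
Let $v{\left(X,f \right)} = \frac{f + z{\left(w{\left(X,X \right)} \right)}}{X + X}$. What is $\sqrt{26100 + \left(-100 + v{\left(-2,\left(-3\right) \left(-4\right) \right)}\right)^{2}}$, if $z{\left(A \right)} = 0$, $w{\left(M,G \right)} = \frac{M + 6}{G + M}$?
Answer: $\sqrt{36709} \approx 191.6$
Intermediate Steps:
$w{\left(M,G \right)} = \frac{6 + M}{G + M}$
$v{\left(X,f \right)} = \frac{f}{2 X}$ ($v{\left(X,f \right)} = \frac{f + 0}{X + X} = \frac{f}{2 X}$)
$\sqrt{26100 + \left(-100 + v{\left(-2,\left(-3\right) \left(-4\right) \right)}\right)^{2}} = \sqrt{26100 + \left(-100 + \frac{\left(-3\right) \left(-4\right)}{2 \left(-2\right)}\right)^{2}} = \sqrt{26100 + \left(-100 + \frac{1}{2} \cdot 12 \left(- \frac{1}{2}\right)\right)^{2}} = \sqrt{26100 + \left(-100 - 3\right)^{2}} = \sqrt{26100 + \left(-103\right)^{2}} = \sqrt{26100 + 10609} = \sqrt{36709}$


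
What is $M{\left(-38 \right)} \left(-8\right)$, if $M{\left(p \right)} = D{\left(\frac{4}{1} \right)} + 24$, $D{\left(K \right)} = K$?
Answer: $-224$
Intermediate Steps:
$M{\left(p \right)} = 28$ ($M{\left(p \right)} = \frac{4}{1} + 24 = 4 \cdot 1 + 24 = 4 + 24 = 28$)
$M{\left(-38 \right)} \left(-8\right) = 28 \left(-8\right) = -224$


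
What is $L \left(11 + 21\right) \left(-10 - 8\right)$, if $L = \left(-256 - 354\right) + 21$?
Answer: $339264$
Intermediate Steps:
$L = -589$ ($L = \left(-256 - 354\right) + 21 = -610 + 21 = -589$)
$L \left(11 + 21\right) \left(-10 - 8\right) = - 589 \left(11 + 21\right) \left(-10 - 8\right) = - 589 \cdot 32 \left(-18\right) = \left(-589\right) \left(-576\right) = 339264$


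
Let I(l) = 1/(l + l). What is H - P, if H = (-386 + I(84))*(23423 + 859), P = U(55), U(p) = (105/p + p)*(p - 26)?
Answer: -2887302211/308 ≈ -9.3744e+6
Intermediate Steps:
U(p) = (-26 + p)*(p + 105/p) (U(p) = (p + 105/p)*(-26 + p) = (-26 + p)*(p + 105/p))
P = 18154/11 (P = 105 + 55**2 - 2730/55 - 26*55 = 105 + 3025 - 2730*1/55 - 1430 = 105 + 3025 - 546/11 - 1430 = 18154/11 ≈ 1650.4)
I(l) = 1/(2*l)
H = -262435809/28 (H = (-386 + (1/2)/84)*(23423 + 859) = (-386 + (1/2)*(1/84))*24282 = (-386 + 1/168)*24282 = -64847/168*24282 = -262435809/28 ≈ -9.3727e+6)
H - P = -262435809/28 - 1*18154/11 = -262435809/28 - 18154/11 = -2887302211/308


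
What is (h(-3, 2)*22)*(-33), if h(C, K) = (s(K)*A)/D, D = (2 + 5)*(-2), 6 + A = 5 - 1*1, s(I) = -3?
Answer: 2178/7 ≈ 311.14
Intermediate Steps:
A = -2 (A = -6 + (5 - 1*1) = -6 + (5 - 1) = -6 + 4 = -2)
D = -14 (D = 7*(-2) = -14)
h(C, K) = -3/7 (h(C, K) = -3*(-2)/(-14) = 6*(-1/14) = -3/7)
(h(-3, 2)*22)*(-33) = -3/7*22*(-33) = -66/7*(-33) = 2178/7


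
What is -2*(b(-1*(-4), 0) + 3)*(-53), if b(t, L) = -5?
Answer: -212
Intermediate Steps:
-2*(b(-1*(-4), 0) + 3)*(-53) = -2*(-5 + 3)*(-53) = -2*(-2)*(-53) = 4*(-53) = -212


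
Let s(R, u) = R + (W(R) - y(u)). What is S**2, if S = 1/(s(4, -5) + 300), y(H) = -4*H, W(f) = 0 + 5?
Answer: 1/83521 ≈ 1.1973e-5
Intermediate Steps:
W(f) = 5
s(R, u) = 5 + R + 4*u (s(R, u) = R + (5 - (-4)*u) = R + (5 + 4*u) = 5 + R + 4*u)
S = 1/289 (S = 1/((5 + 4 + 4*(-5)) + 300) = 1/((5 + 4 - 20) + 300) = 1/(-11 + 300) = 1/289 ≈ 0.0034602)
S**2 = (1/289)**2 = 1/83521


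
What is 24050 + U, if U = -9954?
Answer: 14096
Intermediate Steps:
24050 + U = 24050 - 9954 = 14096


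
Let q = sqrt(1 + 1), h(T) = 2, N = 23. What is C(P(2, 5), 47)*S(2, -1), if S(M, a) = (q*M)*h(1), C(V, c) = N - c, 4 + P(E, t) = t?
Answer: -96*sqrt(2) ≈ -135.76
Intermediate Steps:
P(E, t) = -4 + t
q = sqrt(2) ≈ 1.4142
C(V, c) = 23 - c
S(M, a) = 2*M*sqrt(2) (S(M, a) = (sqrt(2)*M)*2 = (M*sqrt(2))*2 = 2*M*sqrt(2))
C(P(2, 5), 47)*S(2, -1) = (23 - 1*47)*(2*2*sqrt(2)) = (23 - 47)*(4*sqrt(2)) = -96*sqrt(2)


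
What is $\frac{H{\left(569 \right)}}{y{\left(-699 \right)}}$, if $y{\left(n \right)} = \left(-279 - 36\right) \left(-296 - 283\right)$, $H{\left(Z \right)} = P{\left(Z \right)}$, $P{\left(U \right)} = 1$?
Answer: $\frac{1}{182385} \approx 5.4829 \cdot 10^{-6}$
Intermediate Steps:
$H{\left(Z \right)} = 1$
$y{\left(n \right)} = 182385$ ($y{\left(n \right)} = \left(-315\right) \left(-579\right) = 182385$)
$\frac{H{\left(569 \right)}}{y{\left(-699 \right)}} = 1 \cdot \frac{1}{182385} = \frac{1}{182385}$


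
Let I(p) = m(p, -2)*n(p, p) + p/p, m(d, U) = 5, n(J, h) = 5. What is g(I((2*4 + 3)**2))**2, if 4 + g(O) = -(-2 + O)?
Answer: 784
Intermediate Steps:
I(p) = 26 (I(p) = 5*5 + p/p = 25 + 1 = 26)
g(O) = -2 - O (g(O) = -4 - (-2 + O) = -4 + (2 - O) = -2 - O)
g(I((2*4 + 3)**2))**2 = (-2 - 1*26)**2 = (-2 - 26)**2 = (-28)**2 = 784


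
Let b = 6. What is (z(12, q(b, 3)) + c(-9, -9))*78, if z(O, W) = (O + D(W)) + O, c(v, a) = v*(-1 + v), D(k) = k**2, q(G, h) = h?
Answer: 9594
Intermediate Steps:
z(O, W) = W**2 + 2*O (z(O, W) = (O + W**2) + O = W**2 + 2*O)
(z(12, q(b, 3)) + c(-9, -9))*78 = ((3**2 + 2*12) - 9*(-1 - 9))*78 = ((9 + 24) - 9*(-10))*78 = (33 + 90)*78 = 123*78 = 9594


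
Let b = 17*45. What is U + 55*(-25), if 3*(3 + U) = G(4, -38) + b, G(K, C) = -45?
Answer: -1138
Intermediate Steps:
b = 765
U = 237 (U = -3 + (-45 + 765)/3 = -3 + (1/3)*720 = -3 + 240 = 237)
U + 55*(-25) = 237 + 55*(-25) = 237 - 1375 = -1138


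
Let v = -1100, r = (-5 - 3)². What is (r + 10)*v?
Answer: -81400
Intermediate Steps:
r = 64 (r = (-8)² = 64)
(r + 10)*v = (64 + 10)*(-1100) = 74*(-1100) = -81400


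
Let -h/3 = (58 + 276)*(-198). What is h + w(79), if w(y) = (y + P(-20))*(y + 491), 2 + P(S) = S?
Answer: 230886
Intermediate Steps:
h = 198396 (h = -3*(58 + 276)*(-198) = -1002*(-198) = -3*(-66132) = 198396)
P(S) = -2 + S
w(y) = (-22 + y)*(491 + y) (w(y) = (y + (-2 - 20))*(y + 491) = (y - 22)*(491 + y) = (-22 + y)*(491 + y))
h + w(79) = 198396 + (-10802 + 79**2 + 469*79) = 198396 + (-10802 + 6241 + 37051) = 198396 + 32490 = 230886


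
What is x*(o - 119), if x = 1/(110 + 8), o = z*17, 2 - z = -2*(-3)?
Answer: -187/118 ≈ -1.5847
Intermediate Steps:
z = -4 (z = 2 - (-2)*(-3) = 2 - 1*6 = 2 - 6 = -4)
o = -68 (o = -4*17 = -68)
x = 1/118 ≈ 0.0084746
x*(o - 119) = (-68 - 119)/118 = (1/118)*(-187) = -187/118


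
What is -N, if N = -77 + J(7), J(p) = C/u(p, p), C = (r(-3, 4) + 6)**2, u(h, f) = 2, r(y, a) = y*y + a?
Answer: -207/2 ≈ -103.50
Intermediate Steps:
r(y, a) = a + y**2 (r(y, a) = y**2 + a = a + y**2)
C = 361 (C = ((4 + (-3)**2) + 6)**2 = ((4 + 9) + 6)**2 = (13 + 6)**2 = 19**2 = 361)
J(p) = 361/2
N = 207/2 (N = -77 + 361/2 = 207/2 ≈ 103.50)
-N = -1*207/2 = -207/2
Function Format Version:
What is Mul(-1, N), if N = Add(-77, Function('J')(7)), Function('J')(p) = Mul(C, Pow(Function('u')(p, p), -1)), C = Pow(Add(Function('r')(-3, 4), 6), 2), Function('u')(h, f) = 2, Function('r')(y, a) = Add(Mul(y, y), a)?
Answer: Rational(-207, 2) ≈ -103.50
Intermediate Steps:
Function('r')(y, a) = Add(a, Pow(y, 2)) (Function('r')(y, a) = Add(Pow(y, 2), a) = Add(a, Pow(y, 2)))
C = 361 (C = Pow(Add(Add(4, Pow(-3, 2)), 6), 2) = Pow(Add(Add(4, 9), 6), 2) = Pow(Add(13, 6), 2) = Pow(19, 2) = 361)
Function('J')(p) = Rational(361, 2) (Function('J')(p) = Mul(361, Pow(2, -1)) = Mul(361, Rational(1, 2)) = Rational(361, 2))
N = Rational(207, 2) (N = Add(-77, Rational(361, 2)) = Rational(207, 2) ≈ 103.50)
Mul(-1, N) = Mul(-1, Rational(207, 2)) = Rational(-207, 2)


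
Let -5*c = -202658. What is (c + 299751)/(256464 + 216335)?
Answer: 1701413/2363995 ≈ 0.71972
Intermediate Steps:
c = 202658/5 (c = -⅕*(-202658) = 202658/5 ≈ 40532.)
(c + 299751)/(256464 + 216335) = (202658/5 + 299751)/(256464 + 216335) = (1701413/5)/472799 = (1701413/5)*(1/472799) = 1701413/2363995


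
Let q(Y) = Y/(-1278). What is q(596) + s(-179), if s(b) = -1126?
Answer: -719812/639 ≈ -1126.5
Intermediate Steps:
q(Y) = -Y/1278 (q(Y) = Y*(-1/1278) = -Y/1278)
q(596) + s(-179) = -1/1278*596 - 1126 = -298/639 - 1126 = -719812/639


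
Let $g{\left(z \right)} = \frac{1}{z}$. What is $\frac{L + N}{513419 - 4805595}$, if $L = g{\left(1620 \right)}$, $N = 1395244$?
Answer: $- \frac{2260295281}{6953325120} \approx -0.32507$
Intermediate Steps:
$L = \frac{1}{1620} \approx 0.00061728$
$\frac{L + N}{513419 - 4805595} = \frac{\frac{1}{1620} + 1395244}{513419 - 4805595} = \frac{2260295281}{1620 \left(-4292176\right)} = \frac{2260295281}{1620} \left(- \frac{1}{4292176}\right) = - \frac{2260295281}{6953325120}$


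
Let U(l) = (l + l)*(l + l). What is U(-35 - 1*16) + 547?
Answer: 10951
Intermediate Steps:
U(l) = 4*l² (U(l) = (2*l)*(2*l) = 4*l²)
U(-35 - 1*16) + 547 = 4*(-35 - 1*16)² + 547 = 4*(-35 - 16)² + 547 = 4*(-51)² + 547 = 4*2601 + 547 = 10404 + 547 = 10951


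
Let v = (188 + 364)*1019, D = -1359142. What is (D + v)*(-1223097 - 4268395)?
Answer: 4374819067768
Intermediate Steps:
v = 562488 (v = 552*1019 = 562488)
(D + v)*(-1223097 - 4268395) = (-1359142 + 562488)*(-1223097 - 4268395) = -796654*(-5491492) = 4374819067768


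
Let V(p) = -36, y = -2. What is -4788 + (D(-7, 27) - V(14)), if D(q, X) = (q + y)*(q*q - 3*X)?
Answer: -4464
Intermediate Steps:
D(q, X) = (-2 + q)*(q**2 - 3*X) (D(q, X) = (q - 2)*(q*q - 3*X) = (-2 + q)*(q**2 - 3*X))
-4788 + (D(-7, 27) - V(14)) = -4788 + (((-7)**3 - 2*(-7)**2 + 6*27 - 3*27*(-7)) - 1*(-36)) = -4788 + ((-343 - 2*49 + 162 + 567) + 36) = -4788 + ((-343 - 98 + 162 + 567) + 36) = -4788 + (288 + 36) = -4788 + 324 = -4464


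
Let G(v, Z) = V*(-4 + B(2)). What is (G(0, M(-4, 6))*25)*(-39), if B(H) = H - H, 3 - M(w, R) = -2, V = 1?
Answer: 3900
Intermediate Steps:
M(w, R) = 5 (M(w, R) = 3 - 1*(-2) = 3 + 2 = 5)
B(H) = 0
G(v, Z) = -4 (G(v, Z) = 1*(-4 + 0) = 1*(-4) = -4)
(G(0, M(-4, 6))*25)*(-39) = -4*25*(-39) = -100*(-39) = 3900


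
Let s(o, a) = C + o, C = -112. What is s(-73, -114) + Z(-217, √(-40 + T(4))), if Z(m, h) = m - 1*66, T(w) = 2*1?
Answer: -468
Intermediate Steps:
s(o, a) = -112 + o
T(w) = 2
Z(m, h) = -66 + m (Z(m, h) = m - 66 = -66 + m)
s(-73, -114) + Z(-217, √(-40 + T(4))) = (-112 - 73) + (-66 - 217) = -185 - 283 = -468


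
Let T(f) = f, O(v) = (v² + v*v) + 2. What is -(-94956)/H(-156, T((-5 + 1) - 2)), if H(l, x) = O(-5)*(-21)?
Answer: -7913/91 ≈ -86.956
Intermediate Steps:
O(v) = 2 + 2*v² (O(v) = (v² + v²) + 2 = 2*v² + 2 = 2 + 2*v²)
H(l, x) = -1092 (H(l, x) = (2 + 2*(-5)²)*(-21) = (2 + 2*25)*(-21) = (2 + 50)*(-21) = 52*(-21) = -1092)
-(-94956)/H(-156, T((-5 + 1) - 2)) = -(-94956)/(-1092) = -(-94956)*(-1)/1092 = -1*7913/91 = -7913/91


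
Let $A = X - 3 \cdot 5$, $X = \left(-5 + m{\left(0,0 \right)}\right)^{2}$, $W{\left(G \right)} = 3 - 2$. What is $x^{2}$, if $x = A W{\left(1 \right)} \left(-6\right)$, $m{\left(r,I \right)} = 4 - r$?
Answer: $7056$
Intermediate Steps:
$W{\left(G \right)} = 1$ ($W{\left(G \right)} = 3 - 2 = 1$)
$X = 1$ ($X = \left(-5 + \left(4 - 0\right)\right)^{2} = \left(-5 + \left(4 + 0\right)\right)^{2} = \left(-5 + 4\right)^{2} = \left(-1\right)^{2} = 1$)
$A = -14$ ($A = 1 - 3 \cdot 5 = 1 - 15 = -14$)
$x = 84$ ($x = \left(-14\right) 1 \left(-6\right) = \left(-14\right) \left(-6\right) = 84$)
$x^{2} = 84^{2} = 7056$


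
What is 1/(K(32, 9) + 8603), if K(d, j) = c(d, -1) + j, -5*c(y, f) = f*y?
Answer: 5/43092 ≈ 0.00011603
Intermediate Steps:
c(y, f) = -f*y/5
K(d, j) = j + d/5 (K(d, j) = -1/5*(-1)*d + j = d/5 + j = j + d/5)
1/(K(32, 9) + 8603) = 1/((9 + (1/5)*32) + 8603) = 1/((9 + 32/5) + 8603) = 1/(77/5 + 8603) = 1/(43092/5) = 5/43092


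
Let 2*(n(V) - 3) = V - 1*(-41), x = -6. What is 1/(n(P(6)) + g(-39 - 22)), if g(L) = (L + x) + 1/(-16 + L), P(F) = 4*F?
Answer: -154/4853 ≈ -0.031733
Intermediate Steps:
g(L) = -6 + L + 1/(-16 + L) (g(L) = (L - 6) + 1/(-16 + L) = (-6 + L) + 1/(-16 + L) = -6 + L + 1/(-16 + L))
n(V) = 47/2 + V/2 (n(V) = 3 + (V - 1*(-41))/2 = 3 + (V + 41)/2 = 3 + (41 + V)/2 = 3 + (41/2 + V/2) = 47/2 + V/2)
1/(n(P(6)) + g(-39 - 22)) = 1/((47/2 + (4*6)/2) + (97 + (-39 - 22)² - 22*(-39 - 22))/(-16 + (-39 - 22))) = 1/((47/2 + (½)*24) + (97 + (-61)² - 22*(-61))/(-16 - 61)) = 1/((47/2 + 12) + (97 + 3721 + 1342)/(-77)) = 1/(71/2 - 1/77*5160) = 1/(71/2 - 5160/77) = 1/(-4853/154) = -154/4853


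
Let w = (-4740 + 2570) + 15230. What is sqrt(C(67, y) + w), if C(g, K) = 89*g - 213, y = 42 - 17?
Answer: 3*sqrt(2090) ≈ 137.15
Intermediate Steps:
y = 25
C(g, K) = -213 + 89*g
w = 13060 (w = -2170 + 15230 = 13060)
sqrt(C(67, y) + w) = sqrt((-213 + 89*67) + 13060) = sqrt((-213 + 5963) + 13060) = sqrt(5750 + 13060) = sqrt(18810) = 3*sqrt(2090)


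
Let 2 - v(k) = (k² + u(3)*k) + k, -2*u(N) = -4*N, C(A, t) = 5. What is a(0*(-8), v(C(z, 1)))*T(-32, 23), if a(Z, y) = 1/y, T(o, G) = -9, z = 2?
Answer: 9/58 ≈ 0.15517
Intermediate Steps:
u(N) = 2*N (u(N) = -(-2)*N = 2*N)
v(k) = 2 - k² - 7*k (v(k) = 2 - ((k² + (2*3)*k) + k) = 2 - ((k² + 6*k) + k) = 2 - (k² + 7*k) = 2 + (-k² - 7*k) = 2 - k² - 7*k)
a(0*(-8), v(C(z, 1)))*T(-32, 23) = -9/(2 - 1*5² - 7*5) = -9/(2 - 1*25 - 35) = -9/(2 - 25 - 35) = -9/(-58) = -1/58*(-9) = 9/58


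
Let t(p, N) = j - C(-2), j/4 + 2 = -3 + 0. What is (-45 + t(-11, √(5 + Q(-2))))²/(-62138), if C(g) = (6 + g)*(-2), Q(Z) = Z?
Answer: -3249/62138 ≈ -0.052287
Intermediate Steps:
C(g) = -12 - 2*g
j = -20 (j = -8 + 4*(-3 + 0) = -8 + 4*(-3) = -8 - 12 = -20)
t(p, N) = -12 (t(p, N) = -20 - (-12 - 2*(-2)) = -20 - (-12 + 4) = -20 - 1*(-8) = -20 + 8 = -12)
(-45 + t(-11, √(5 + Q(-2))))²/(-62138) = (-45 - 12)²/(-62138) = (-57)²*(-1/62138) = 3249*(-1/62138) = -3249/62138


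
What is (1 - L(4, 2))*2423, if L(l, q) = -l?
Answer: 12115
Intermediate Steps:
(1 - L(4, 2))*2423 = (1 - (-1)*4)*2423 = (1 - 1*(-4))*2423 = (1 + 4)*2423 = 5*2423 = 12115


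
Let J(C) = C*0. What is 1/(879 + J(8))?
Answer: 1/879 ≈ 0.0011377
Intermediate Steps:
J(C) = 0
1/(879 + J(8)) = 1/(879 + 0) = 1/879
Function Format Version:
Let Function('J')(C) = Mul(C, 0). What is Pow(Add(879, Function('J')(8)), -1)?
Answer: Rational(1, 879) ≈ 0.0011377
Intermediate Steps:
Function('J')(C) = 0
Pow(Add(879, Function('J')(8)), -1) = Pow(Add(879, 0), -1) = Pow(879, -1) = Rational(1, 879)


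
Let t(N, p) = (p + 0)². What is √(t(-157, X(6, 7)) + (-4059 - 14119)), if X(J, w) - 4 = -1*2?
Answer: I*√18174 ≈ 134.81*I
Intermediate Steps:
X(J, w) = 2 (X(J, w) = 4 - 1*2 = 4 - 2 = 2)
t(N, p) = p²
√(t(-157, X(6, 7)) + (-4059 - 14119)) = √(2² + (-4059 - 14119)) = √(4 - 18178) = √(-18174) = I*√18174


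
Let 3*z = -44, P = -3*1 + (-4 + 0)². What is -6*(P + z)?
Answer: 10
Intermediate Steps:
P = 13 (P = -3 + (-4)² = -3 + 16 = 13)
z = -44/3 (z = (⅓)*(-44) = -44/3 ≈ -14.667)
-6*(P + z) = -6*(13 - 44/3) = -6*(-5/3) = 10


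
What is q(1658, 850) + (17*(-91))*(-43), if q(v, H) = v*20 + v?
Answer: 101339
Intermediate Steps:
q(v, H) = 21*v (q(v, H) = 20*v + v = 21*v)
q(1658, 850) + (17*(-91))*(-43) = 21*1658 + (17*(-91))*(-43) = 34818 - 1547*(-43) = 34818 + 66521 = 101339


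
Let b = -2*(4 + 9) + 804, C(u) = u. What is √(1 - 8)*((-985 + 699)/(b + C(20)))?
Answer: -143*I*√7/399 ≈ -0.94823*I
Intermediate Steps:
b = 778 (b = -2*13 + 804 = -26 + 804 = 778)
√(1 - 8)*((-985 + 699)/(b + C(20))) = √(1 - 8)*((-985 + 699)/(778 + 20)) = √(-7)*(-286/798) = (I*√7)*(-286*1/798) = (I*√7)*(-143/399) = -143*I*√7/399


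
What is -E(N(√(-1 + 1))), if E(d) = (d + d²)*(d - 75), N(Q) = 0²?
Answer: 0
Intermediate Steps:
N(Q) = 0
E(d) = (-75 + d)*(d + d²) (E(d) = (d + d²)*(-75 + d) = (-75 + d)*(d + d²))
-E(N(√(-1 + 1))) = -0*(-75 + 0² - 74*0) = -0*(-75 + 0 + 0) = -0*(-75) = -1*0 = 0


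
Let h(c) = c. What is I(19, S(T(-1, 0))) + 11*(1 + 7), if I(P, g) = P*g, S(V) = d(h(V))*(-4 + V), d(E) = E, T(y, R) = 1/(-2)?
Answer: 523/4 ≈ 130.75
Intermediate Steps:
T(y, R) = -½
S(V) = V*(-4 + V)
I(19, S(T(-1, 0))) + 11*(1 + 7) = 19*(-(-4 - ½)/2) + 11*(1 + 7) = 19*(-½*(-9/2)) + 11*8 = 19*(9/4) + 88 = 171/4 + 88 = 523/4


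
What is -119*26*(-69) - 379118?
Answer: -165632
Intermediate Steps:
-119*26*(-69) - 379118 = -3094*(-69) - 379118 = 213486 - 379118 = -165632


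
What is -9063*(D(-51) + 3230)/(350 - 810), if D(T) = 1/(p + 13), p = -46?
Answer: 322005369/5060 ≈ 63637.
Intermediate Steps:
D(T) = -1/33 (D(T) = 1/(-46 + 13) = 1/(-33) = -1/33)
-9063*(D(-51) + 3230)/(350 - 810) = -9063*(-1/33 + 3230)/(350 - 810) = -9063/((-460/106589/33)) = -9063/((-460*33/106589)) = -9063/(-15180/106589) = -9063*(-106589/15180) = 322005369/5060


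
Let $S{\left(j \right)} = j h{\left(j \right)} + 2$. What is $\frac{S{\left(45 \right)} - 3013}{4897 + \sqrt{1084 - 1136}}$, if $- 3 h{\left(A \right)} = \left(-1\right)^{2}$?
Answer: $- \frac{14818322}{23980661} + \frac{6052 i \sqrt{13}}{23980661} \approx -0.61793 + 0.00090993 i$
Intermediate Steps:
$h{\left(A \right)} = - \frac{1}{3}$ ($h{\left(A \right)} = - \frac{\left(-1\right)^{2}}{3} = \left(- \frac{1}{3}\right) 1 = - \frac{1}{3}$)
$S{\left(j \right)} = 2 - \frac{j}{3}$ ($S{\left(j \right)} = j \left(- \frac{1}{3}\right) + 2 = - \frac{j}{3} + 2 = 2 - \frac{j}{3}$)
$\frac{S{\left(45 \right)} - 3013}{4897 + \sqrt{1084 - 1136}} = \frac{\left(2 - 15\right) - 3013}{4897 + \sqrt{1084 - 1136}} = \frac{\left(2 - 15\right) - 3013}{4897 + \sqrt{-52}} = \frac{-13 - 3013}{4897 + 2 i \sqrt{13}} = - \frac{3026}{4897 + 2 i \sqrt{13}}$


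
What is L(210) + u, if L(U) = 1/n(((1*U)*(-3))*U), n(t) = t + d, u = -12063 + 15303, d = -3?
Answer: 428661719/132303 ≈ 3240.0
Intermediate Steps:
u = 3240
n(t) = -3 + t (n(t) = t - 3 = -3 + t)
L(U) = 1/(-3 - 3*U²) (L(U) = 1/(-3 + ((1*U)*(-3))*U) = 1/(-3 + (U*(-3))*U) = 1/(-3 + (-3*U)*U) = 1/(-3 - 3*U²))
L(210) + u = -1/(3 + 3*210²) + 3240 = -1/(3 + 3*44100) + 3240 = -1/(3 + 132300) + 3240 = -1/132303 + 3240 = 428661719/132303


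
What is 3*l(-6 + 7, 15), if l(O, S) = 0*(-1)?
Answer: 0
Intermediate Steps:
l(O, S) = 0
3*l(-6 + 7, 15) = 3*0 = 0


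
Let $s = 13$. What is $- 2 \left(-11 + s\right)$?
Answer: $-4$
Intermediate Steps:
$- 2 \left(-11 + s\right) = - 2 \left(-11 + 13\right) = \left(-2\right) 2 = -4$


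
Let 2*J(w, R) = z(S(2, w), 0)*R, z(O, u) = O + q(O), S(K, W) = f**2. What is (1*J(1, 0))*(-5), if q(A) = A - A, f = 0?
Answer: 0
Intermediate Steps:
S(K, W) = 0 (S(K, W) = 0**2 = 0)
q(A) = 0
z(O, u) = O (z(O, u) = O + 0 = O)
J(w, R) = 0 (J(w, R) = (0*R)/2 = (1/2)*0 = 0)
(1*J(1, 0))*(-5) = (1*0)*(-5) = 0*(-5) = 0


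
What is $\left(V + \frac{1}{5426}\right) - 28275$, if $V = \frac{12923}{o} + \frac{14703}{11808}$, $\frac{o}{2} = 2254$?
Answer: $- \frac{340226587397597}{12034520736} \approx -28271.0$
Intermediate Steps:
$o = 4508$ ($o = 2 \cdot 2254 = 4508$)
$V = \frac{18239659}{4435872}$ ($V = \frac{12923}{4508} + \frac{14703}{11808} = 12923 \cdot \frac{1}{4508} + 14703 \cdot \frac{1}{11808} = \frac{12923}{4508} + \frac{4901}{3936} = \frac{18239659}{4435872} \approx 4.1119$)
$\left(V + \frac{1}{5426}\right) - 28275 = \left(\frac{18239659}{4435872} + \frac{1}{5426}\right) - 28275 = \frac{49486412803}{12034520736} - 28275 = - \frac{340226587397597}{12034520736}$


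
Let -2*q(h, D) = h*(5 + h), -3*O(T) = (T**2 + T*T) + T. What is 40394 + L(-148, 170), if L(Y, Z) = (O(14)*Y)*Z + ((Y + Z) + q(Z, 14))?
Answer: 10291583/3 ≈ 3.4305e+6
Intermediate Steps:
O(T) = -2*T**2/3 - T/3 (O(T) = -((T**2 + T*T) + T)/3 = -((T**2 + T**2) + T)/3 = -(2*T**2 + T)/3 = -(T + 2*T**2)/3 = -2*T**2/3 - T/3)
q(h, D) = -h*(5 + h)/2
L(Y, Z) = Y + Z - 406*Y*Z/3 - Z*(5 + Z)/2 (L(Y, Z) = ((-1/3*14*(1 + 2*14))*Y)*Z + ((Y + Z) - Z*(5 + Z)/2) = ((-1/3*14*(1 + 28))*Y)*Z + (Y + Z - Z*(5 + Z)/2) = ((-1/3*14*29)*Y)*Z + (Y + Z - Z*(5 + Z)/2) = (-406*Y/3)*Z + (Y + Z - Z*(5 + Z)/2) = -406*Y*Z/3 + (Y + Z - Z*(5 + Z)/2) = Y + Z - 406*Y*Z/3 - Z*(5 + Z)/2)
40394 + L(-148, 170) = 40394 + (-148 + 170 - 406/3*(-148)*170 - 1/2*170*(5 + 170)) = 40394 + (-148 + 170 + 10214960/3 - 1/2*170*175) = 40394 + (-148 + 170 + 10214960/3 - 14875) = 40394 + 10170401/3 = 10291583/3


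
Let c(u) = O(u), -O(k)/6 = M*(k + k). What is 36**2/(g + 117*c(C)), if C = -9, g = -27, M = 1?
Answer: 48/467 ≈ 0.10278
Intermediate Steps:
O(k) = -12*k (O(k) = -6*(k + k) = -6*2*k = -12*k)
c(u) = -12*u
36**2/(g + 117*c(C)) = 36**2/(-27 + 117*(-12*(-9))) = 1296/(-27 + 117*108) = 1296/(-27 + 12636) = 1296/12609 = 1296*(1/12609) = 48/467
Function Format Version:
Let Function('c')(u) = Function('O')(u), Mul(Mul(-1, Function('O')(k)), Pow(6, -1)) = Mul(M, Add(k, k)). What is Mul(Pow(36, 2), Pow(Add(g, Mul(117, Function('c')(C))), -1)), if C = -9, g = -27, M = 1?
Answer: Rational(48, 467) ≈ 0.10278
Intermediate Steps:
Function('O')(k) = Mul(-12, k) (Function('O')(k) = Mul(-6, Mul(1, Add(k, k))) = Mul(-6, Mul(1, Mul(2, k))) = Mul(-6, Mul(2, k)) = Mul(-12, k))
Function('c')(u) = Mul(-12, u)
Mul(Pow(36, 2), Pow(Add(g, Mul(117, Function('c')(C))), -1)) = Mul(Pow(36, 2), Pow(Add(-27, Mul(117, Mul(-12, -9))), -1)) = Mul(1296, Pow(Add(-27, Mul(117, 108)), -1)) = Mul(1296, Pow(Add(-27, 12636), -1)) = Mul(1296, Pow(12609, -1)) = Mul(1296, Rational(1, 12609)) = Rational(48, 467)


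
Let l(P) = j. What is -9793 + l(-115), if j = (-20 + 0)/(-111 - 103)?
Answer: -1047841/107 ≈ -9792.9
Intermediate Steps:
j = 10/107 (j = -20/(-214) = -20*(-1/214) = 10/107 ≈ 0.093458)
l(P) = 10/107
-9793 + l(-115) = -9793 + 10/107 = -1047841/107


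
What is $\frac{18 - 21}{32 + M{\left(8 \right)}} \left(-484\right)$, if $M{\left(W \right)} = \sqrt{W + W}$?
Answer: $\frac{121}{3} \approx 40.333$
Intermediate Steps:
$M{\left(W \right)} = \sqrt{2} \sqrt{W}$ ($M{\left(W \right)} = \sqrt{2 W} = \sqrt{2} \sqrt{W}$)
$\frac{18 - 21}{32 + M{\left(8 \right)}} \left(-484\right) = \frac{18 - 21}{32 + \sqrt{2} \sqrt{8}} \left(-484\right) = - \frac{3}{32 + \sqrt{2} \cdot 2 \sqrt{2}} \left(-484\right) = - \frac{3}{32 + 4} \left(-484\right) = - \frac{3}{36} \left(-484\right) = \left(-3\right) \frac{1}{36} \left(-484\right) = \left(- \frac{1}{12}\right) \left(-484\right) = \frac{121}{3}$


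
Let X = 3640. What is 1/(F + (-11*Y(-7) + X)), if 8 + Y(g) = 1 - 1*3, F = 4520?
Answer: 1/8270 ≈ 0.00012092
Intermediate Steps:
Y(g) = -10 (Y(g) = -8 + (1 - 1*3) = -8 + (1 - 3) = -8 - 2 = -10)
1/(F + (-11*Y(-7) + X)) = 1/(4520 + (-11*(-10) + 3640)) = 1/(4520 + (110 + 3640)) = 1/(4520 + 3750) = 1/8270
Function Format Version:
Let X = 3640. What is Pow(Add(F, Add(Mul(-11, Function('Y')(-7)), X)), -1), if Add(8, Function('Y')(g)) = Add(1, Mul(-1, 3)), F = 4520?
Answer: Rational(1, 8270) ≈ 0.00012092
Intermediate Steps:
Function('Y')(g) = -10 (Function('Y')(g) = Add(-8, Add(1, Mul(-1, 3))) = Add(-8, Add(1, -3)) = Add(-8, -2) = -10)
Pow(Add(F, Add(Mul(-11, Function('Y')(-7)), X)), -1) = Pow(Add(4520, Add(Mul(-11, -10), 3640)), -1) = Pow(Add(4520, Add(110, 3640)), -1) = Pow(Add(4520, 3750), -1) = Pow(8270, -1) = Rational(1, 8270)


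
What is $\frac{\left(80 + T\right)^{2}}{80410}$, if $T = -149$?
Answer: $\frac{4761}{80410} \approx 0.059209$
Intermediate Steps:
$\frac{\left(80 + T\right)^{2}}{80410} = \frac{\left(80 - 149\right)^{2}}{80410} = \left(-69\right)^{2} \cdot \frac{1}{80410} = 4761 \cdot \frac{1}{80410} = \frac{4761}{80410}$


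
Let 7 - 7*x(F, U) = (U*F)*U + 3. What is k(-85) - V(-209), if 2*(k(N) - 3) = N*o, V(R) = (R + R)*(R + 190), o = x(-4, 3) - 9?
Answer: -109191/14 ≈ -7799.4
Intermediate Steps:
x(F, U) = 4/7 - F*U²/7 (x(F, U) = 1 - ((U*F)*U + 3)/7 = 1 - ((F*U)*U + 3)/7 = 1 - (F*U² + 3)/7 = 1 - (3 + F*U²)/7 = 1 + (-3/7 - F*U²/7) = 4/7 - F*U²/7)
o = -23/7 (o = (4/7 - ⅐*(-4)*3²) - 9 = (4/7 - ⅐*(-4)*9) - 9 = (4/7 + 36/7) - 9 = 40/7 - 9 = -23/7 ≈ -3.2857)
V(R) = 2*R*(190 + R) (V(R) = (2*R)*(190 + R) = 2*R*(190 + R))
k(N) = 3 - 23*N/14 (k(N) = 3 + (N*(-23/7))/2 = 3 + (-23*N/7)/2 = 3 - 23*N/14)
k(-85) - V(-209) = (3 - 23/14*(-85)) - 2*(-209)*(190 - 209) = (3 + 1955/14) - 2*(-209)*(-19) = 1997/14 - 1*7942 = 1997/14 - 7942 = -109191/14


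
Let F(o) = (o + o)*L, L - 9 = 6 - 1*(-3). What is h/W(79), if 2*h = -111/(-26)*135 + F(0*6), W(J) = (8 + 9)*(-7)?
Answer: -14985/6188 ≈ -2.4216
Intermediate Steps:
L = 18 (L = 9 + (6 - 1*(-3)) = 9 + (6 + 3) = 9 + 9 = 18)
W(J) = -119 (W(J) = 17*(-7) = -119)
F(o) = 36*o (F(o) = (o + o)*18 = (2*o)*18 = 36*o)
h = 14985/52 (h = (-111/(-26)*135 + 36*(0*6))/2 = (-111*(-1/26)*135 + 36*0)/2 = ((111/26)*135 + 0)/2 = (14985/26 + 0)/2 = (½)*(14985/26) = 14985/52 ≈ 288.17)
h/W(79) = (14985/52)/(-119) = (14985/52)*(-1/119) = -14985/6188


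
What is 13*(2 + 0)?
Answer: 26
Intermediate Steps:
13*(2 + 0) = 13*2 = 26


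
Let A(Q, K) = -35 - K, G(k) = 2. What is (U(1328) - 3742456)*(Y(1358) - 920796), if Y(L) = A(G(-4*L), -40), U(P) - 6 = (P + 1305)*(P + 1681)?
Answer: -3849133815377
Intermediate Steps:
U(P) = 6 + (1305 + P)*(1681 + P) (U(P) = 6 + (P + 1305)*(P + 1681) = 6 + (1305 + P)*(1681 + P))
Y(L) = 5 (Y(L) = -35 - 1*(-40) = -35 + 40 = 5)
(U(1328) - 3742456)*(Y(1358) - 920796) = ((2193711 + 1328² + 2986*1328) - 3742456)*(5 - 920796) = ((2193711 + 1763584 + 3965408) - 3742456)*(-920791) = (7922703 - 3742456)*(-920791) = 4180247*(-920791) = -3849133815377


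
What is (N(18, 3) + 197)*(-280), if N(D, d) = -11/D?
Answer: -494900/9 ≈ -54989.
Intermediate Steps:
(N(18, 3) + 197)*(-280) = (-11/18 + 197)*(-280) = (3535/18)*(-280) = -494900/9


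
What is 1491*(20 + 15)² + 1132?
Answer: 1827607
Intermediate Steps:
1491*(20 + 15)² + 1132 = 1491*35² + 1132 = 1491*1225 + 1132 = 1826475 + 1132 = 1827607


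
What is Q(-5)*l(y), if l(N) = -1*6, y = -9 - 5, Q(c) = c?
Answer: 30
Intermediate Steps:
y = -14
l(N) = -6
Q(-5)*l(y) = -5*(-6) = 30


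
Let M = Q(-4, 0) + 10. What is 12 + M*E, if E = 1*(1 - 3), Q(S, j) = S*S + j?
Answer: -40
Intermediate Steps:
Q(S, j) = j + S² (Q(S, j) = S² + j = j + S²)
M = 26 (M = (0 + (-4)²) + 10 = (0 + 16) + 10 = 16 + 10 = 26)
E = -2 (E = 1*(-2) = -2)
12 + M*E = 12 + 26*(-2) = 12 - 52 = -40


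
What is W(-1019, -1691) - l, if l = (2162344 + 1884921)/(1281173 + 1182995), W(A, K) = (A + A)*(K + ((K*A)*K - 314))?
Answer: 14633094968926456031/2464168 ≈ 5.9384e+12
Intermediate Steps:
W(A, K) = 2*A*(-314 + K + A*K²) (W(A, K) = (2*A)*(K + ((A*K)*K - 314)) = (2*A)*(K + (A*K² - 314)) = (2*A)*(K + (-314 + A*K²)) = (2*A)*(-314 + K + A*K²) = 2*A*(-314 + K + A*K²))
l = 4047265/2464168 ≈ 1.6424
W(-1019, -1691) - l = 2*(-1019)*(-314 - 1691 - 1019*(-1691)²) - 1*4047265/2464168 = 2*(-1019)*(-314 - 1691 - 1019*2859481) - 4047265/2464168 = 2*(-1019)*(-314 - 1691 - 2913811139) - 4047265/2464168 = 2*(-1019)*(-2913813144) - 4047265/2464168 = 5938351187472 - 4047265/2464168 = 14633094968926456031/2464168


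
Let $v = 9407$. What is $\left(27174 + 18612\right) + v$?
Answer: $55193$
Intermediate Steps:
$\left(27174 + 18612\right) + v = \left(27174 + 18612\right) + 9407 = 45786 + 9407 = 55193$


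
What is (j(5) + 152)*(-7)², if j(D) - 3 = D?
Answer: 7840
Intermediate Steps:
j(D) = 3 + D
(j(5) + 152)*(-7)² = ((3 + 5) + 152)*(-7)² = (8 + 152)*49 = 160*49 = 7840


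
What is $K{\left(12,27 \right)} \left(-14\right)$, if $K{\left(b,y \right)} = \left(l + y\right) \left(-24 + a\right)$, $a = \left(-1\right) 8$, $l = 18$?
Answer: $20160$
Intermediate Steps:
$a = -8$
$K{\left(b,y \right)} = -576 - 32 y$ ($K{\left(b,y \right)} = \left(18 + y\right) \left(-24 - 8\right) = \left(18 + y\right) \left(-32\right) = -576 - 32 y$)
$K{\left(12,27 \right)} \left(-14\right) = \left(-576 - 864\right) \left(-14\right) = \left(-1440\right) \left(-14\right) = 20160$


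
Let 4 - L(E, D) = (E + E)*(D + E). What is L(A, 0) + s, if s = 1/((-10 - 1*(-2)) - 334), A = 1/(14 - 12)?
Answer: 598/171 ≈ 3.4971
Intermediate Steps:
A = 1/2 ≈ 0.50000
L(E, D) = 4 - 2*E*(D + E) (L(E, D) = 4 - (E + E)*(D + E) = 4 - 2*E*(D + E))
s = -1/342 (s = 1/((-10 + 2) - 334) = 1/(-8 - 334) = 1/(-342) = -1/342 ≈ -0.0029240)
L(A, 0) + s = (4 - 2*(1/2)**2 - 2*0*1/2) - 1/342 = (4 - 2*1/4 + 0) - 1/342 = (4 - 1/2 + 0) - 1/342 = 7/2 - 1/342 = 598/171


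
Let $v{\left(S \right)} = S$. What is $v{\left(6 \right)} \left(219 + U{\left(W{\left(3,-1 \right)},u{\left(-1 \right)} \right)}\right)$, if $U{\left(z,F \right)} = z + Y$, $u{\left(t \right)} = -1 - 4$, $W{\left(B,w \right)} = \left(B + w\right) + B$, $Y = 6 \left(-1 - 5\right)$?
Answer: $1128$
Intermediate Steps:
$Y = -36$ ($Y = 6 \left(-6\right) = -36$)
$W{\left(B,w \right)} = w + 2 B$
$u{\left(t \right)} = -5$
$U{\left(z,F \right)} = -36 + z$ ($U{\left(z,F \right)} = z - 36 = -36 + z$)
$v{\left(6 \right)} \left(219 + U{\left(W{\left(3,-1 \right)},u{\left(-1 \right)} \right)}\right) = 6 \left(219 + \left(-36 + \left(-1 + 2 \cdot 3\right)\right)\right) = 6 \left(219 + \left(-36 + \left(-1 + 6\right)\right)\right) = 6 \left(219 + \left(-36 + 5\right)\right) = 6 \left(219 - 31\right) = 6 \cdot 188 = 1128$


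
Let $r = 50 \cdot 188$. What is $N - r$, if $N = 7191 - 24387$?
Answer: $-26596$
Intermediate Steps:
$N = -17196$
$r = 9400$
$N - r = -17196 - 9400 = -26596$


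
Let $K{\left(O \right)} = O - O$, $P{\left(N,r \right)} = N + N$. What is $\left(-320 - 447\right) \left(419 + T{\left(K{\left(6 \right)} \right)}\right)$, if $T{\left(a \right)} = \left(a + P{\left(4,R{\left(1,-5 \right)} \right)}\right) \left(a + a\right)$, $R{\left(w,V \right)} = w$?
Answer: $-321373$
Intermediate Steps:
$P{\left(N,r \right)} = 2 N$
$K{\left(O \right)} = 0$
$T{\left(a \right)} = 2 a \left(8 + a\right)$ ($T{\left(a \right)} = \left(a + 2 \cdot 4\right) \left(a + a\right) = \left(a + 8\right) 2 a = \left(8 + a\right) 2 a = 2 a \left(8 + a\right)$)
$\left(-320 - 447\right) \left(419 + T{\left(K{\left(6 \right)} \right)}\right) = \left(-320 - 447\right) \left(419 + 2 \cdot 0 \left(8 + 0\right)\right) = - 767 \left(419 + 2 \cdot 0 \cdot 8\right) = - 767 \left(419 + 0\right) = \left(-767\right) 419 = -321373$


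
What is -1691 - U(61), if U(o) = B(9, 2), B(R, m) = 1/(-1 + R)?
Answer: -13529/8 ≈ -1691.1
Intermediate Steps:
U(o) = ⅛ (U(o) = 1/(-1 + 9) = 1/8 = ⅛)
-1691 - U(61) = -1691 - 1*⅛ = -1691 - ⅛ = -13529/8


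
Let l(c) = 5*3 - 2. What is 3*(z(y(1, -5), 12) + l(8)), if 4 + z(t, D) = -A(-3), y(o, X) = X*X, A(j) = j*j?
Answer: 0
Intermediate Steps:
A(j) = j**2
y(o, X) = X**2
l(c) = 13 (l(c) = 15 - 2 = 13)
z(t, D) = -13 (z(t, D) = -4 - 1*(-3)**2 = -4 - 1*9 = -4 - 9 = -13)
3*(z(y(1, -5), 12) + l(8)) = 3*(-13 + 13) = 3*0 = 0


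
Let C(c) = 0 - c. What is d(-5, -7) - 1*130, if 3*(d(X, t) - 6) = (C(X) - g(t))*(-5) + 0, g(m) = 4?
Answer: -377/3 ≈ -125.67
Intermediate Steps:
C(c) = -c
d(X, t) = 38/3 + 5*X/3 (d(X, t) = 6 + ((-X - 1*4)*(-5) + 0)/3 = 6 + ((-X - 4)*(-5) + 0)/3 = 6 + ((-4 - X)*(-5) + 0)/3 = 6 + ((20 + 5*X) + 0)/3 = 6 + (20 + 5*X)/3 = 6 + (20/3 + 5*X/3) = 38/3 + 5*X/3)
d(-5, -7) - 1*130 = (38/3 + (5/3)*(-5)) - 1*130 = (38/3 - 25/3) - 130 = 13/3 - 130 = -377/3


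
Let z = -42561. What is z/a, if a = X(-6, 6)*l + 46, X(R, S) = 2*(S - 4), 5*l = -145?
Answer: 42561/70 ≈ 608.01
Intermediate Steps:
l = -29 (l = (⅕)*(-145) = -29)
X(R, S) = -8 + 2*S (X(R, S) = 2*(-4 + S) = -8 + 2*S)
a = -70 (a = (-8 + 2*6)*(-29) + 46 = (-8 + 12)*(-29) + 46 = 4*(-29) + 46 = -116 + 46 = -70)
z/a = -42561/(-70) = -42561*(-1/70) = 42561/70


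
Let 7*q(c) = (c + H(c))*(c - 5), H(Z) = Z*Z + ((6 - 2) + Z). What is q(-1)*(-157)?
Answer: 2826/7 ≈ 403.71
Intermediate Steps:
H(Z) = 4 + Z + Z² (H(Z) = Z² + (4 + Z) = 4 + Z + Z²)
q(c) = (-5 + c)*(4 + c² + 2*c)/7 (q(c) = ((c + (4 + c + c²))*(c - 5))/7 = ((4 + c² + 2*c)*(-5 + c))/7 = ((-5 + c)*(4 + c² + 2*c))/7 = (-5 + c)*(4 + c² + 2*c)/7)
q(-1)*(-157) = (-20/7 - 6/7*(-1) - 3/7*(-1)² + (⅐)*(-1)³)*(-157) = (-20/7 + 6/7 - 3/7*1 + (⅐)*(-1))*(-157) = (-20/7 + 6/7 - 3/7 - ⅐)*(-157) = -18/7*(-157) = 2826/7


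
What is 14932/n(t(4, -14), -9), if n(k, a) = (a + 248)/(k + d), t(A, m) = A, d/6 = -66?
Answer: -5853344/239 ≈ -24491.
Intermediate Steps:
d = -396 (d = 6*(-66) = -396)
n(k, a) = (248 + a)/(-396 + k) (n(k, a) = (a + 248)/(k - 396) = (248 + a)/(-396 + k))
14932/n(t(4, -14), -9) = 14932/(((248 - 9)/(-396 + 4))) = 14932/((239/(-392))) = 14932/((-1/392*239)) = 14932/(-239/392) = 14932*(-392/239) = -5853344/239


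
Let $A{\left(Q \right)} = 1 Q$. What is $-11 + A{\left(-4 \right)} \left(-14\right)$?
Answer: $45$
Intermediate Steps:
$A{\left(Q \right)} = Q$
$-11 + A{\left(-4 \right)} \left(-14\right) = -11 - -56 = -11 + 56 = 45$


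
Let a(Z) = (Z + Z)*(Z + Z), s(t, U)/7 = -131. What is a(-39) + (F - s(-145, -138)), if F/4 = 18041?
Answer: 79165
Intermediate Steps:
F = 72164 (F = 4*18041 = 72164)
s(t, U) = -917 (s(t, U) = 7*(-131) = -917)
a(Z) = 4*Z² (a(Z) = (2*Z)*(2*Z) = 4*Z²)
a(-39) + (F - s(-145, -138)) = 4*(-39)² + (72164 - 1*(-917)) = 4*1521 + (72164 + 917) = 6084 + 73081 = 79165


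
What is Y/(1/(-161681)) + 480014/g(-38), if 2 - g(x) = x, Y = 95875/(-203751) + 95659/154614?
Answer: -1255070201779297/105009190380 ≈ -11952.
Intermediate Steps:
Y = 1555666553/10500919038 (Y = 95875*(-1/203751) + 95659*(1/154614) = -95875/203751 + 95659/154614 = 1555666553/10500919038 ≈ 0.14815)
g(x) = 2 - x
Y/(1/(-161681)) + 480014/g(-38) = 1555666553/(10500919038*(1/(-161681))) + 480014/(2 - 1*(-38)) = 1555666553/(10500919038*(-1/161681)) + 480014/(2 + 38) = (1555666553/10500919038)*(-161681) + 480014/40 = -251521723955593/10500919038 + 480014*(1/40) = -251521723955593/10500919038 + 240007/20 = -1255070201779297/105009190380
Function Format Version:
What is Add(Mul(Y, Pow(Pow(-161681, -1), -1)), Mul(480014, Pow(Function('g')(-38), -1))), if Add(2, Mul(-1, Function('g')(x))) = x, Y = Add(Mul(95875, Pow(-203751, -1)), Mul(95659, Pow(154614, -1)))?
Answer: Rational(-1255070201779297, 105009190380) ≈ -11952.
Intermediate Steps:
Y = Rational(1555666553, 10500919038) (Y = Add(Mul(95875, Rational(-1, 203751)), Mul(95659, Rational(1, 154614))) = Add(Rational(-95875, 203751), Rational(95659, 154614)) = Rational(1555666553, 10500919038) ≈ 0.14815)
Function('g')(x) = Add(2, Mul(-1, x))
Add(Mul(Y, Pow(Pow(-161681, -1), -1)), Mul(480014, Pow(Function('g')(-38), -1))) = Add(Mul(Rational(1555666553, 10500919038), Pow(Pow(-161681, -1), -1)), Mul(480014, Pow(Add(2, Mul(-1, -38)), -1))) = Add(Mul(Rational(1555666553, 10500919038), Pow(Rational(-1, 161681), -1)), Mul(480014, Pow(Add(2, 38), -1))) = Add(Mul(Rational(1555666553, 10500919038), -161681), Mul(480014, Pow(40, -1))) = Add(Rational(-251521723955593, 10500919038), Mul(480014, Rational(1, 40))) = Add(Rational(-251521723955593, 10500919038), Rational(240007, 20)) = Rational(-1255070201779297, 105009190380)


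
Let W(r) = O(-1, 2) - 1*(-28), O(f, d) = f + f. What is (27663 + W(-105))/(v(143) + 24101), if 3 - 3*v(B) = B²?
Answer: 83067/51857 ≈ 1.6018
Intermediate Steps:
O(f, d) = 2*f
W(r) = 26 (W(r) = 2*(-1) - 1*(-28) = -2 + 28 = 26)
v(B) = 1 - B²/3
(27663 + W(-105))/(v(143) + 24101) = (27663 + 26)/((1 - ⅓*143²) + 24101) = 27689/((1 - ⅓*20449) + 24101) = 27689/((1 - 20449/3) + 24101) = 27689/(-20446/3 + 24101) = 27689/(51857/3) = 27689*(3/51857) = 83067/51857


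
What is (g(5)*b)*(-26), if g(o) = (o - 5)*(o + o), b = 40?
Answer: 0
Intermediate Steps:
g(o) = 2*o*(-5 + o) (g(o) = (-5 + o)*(2*o) = 2*o*(-5 + o))
(g(5)*b)*(-26) = ((2*5*(-5 + 5))*40)*(-26) = ((2*5*0)*40)*(-26) = (0*40)*(-26) = 0*(-26) = 0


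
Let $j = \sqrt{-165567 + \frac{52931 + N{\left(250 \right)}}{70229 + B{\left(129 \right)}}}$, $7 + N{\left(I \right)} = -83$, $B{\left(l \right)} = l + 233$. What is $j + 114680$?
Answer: $114680 + \frac{2 i \sqrt{206257853222074}}{70591} \approx 1.1468 \cdot 10^{5} + 406.9 i$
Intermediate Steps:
$B{\left(l \right)} = 233 + l$
$N{\left(I \right)} = -90$ ($N{\left(I \right)} = -7 - 83 = -90$)
$j = \frac{2 i \sqrt{206257853222074}}{70591}$ ($j = \sqrt{-165567 + \frac{52931 - 90}{70229 + \left(233 + 129\right)}} = \sqrt{-165567 + \frac{52841}{70229 + 362}} = \sqrt{-165567 + \frac{52841}{70591}} = \sqrt{- \frac{11687487256}{70591}} = \frac{2 i \sqrt{206257853222074}}{70591} \approx 406.9 i$)
$j + 114680 = \frac{2 i \sqrt{206257853222074}}{70591} + 114680 = 114680 + \frac{2 i \sqrt{206257853222074}}{70591}$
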